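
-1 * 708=-708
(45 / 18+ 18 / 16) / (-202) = -29 / 1616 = -0.02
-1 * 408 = -408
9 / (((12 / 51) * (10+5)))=51 / 20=2.55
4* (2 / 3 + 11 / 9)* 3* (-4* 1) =-272 / 3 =-90.67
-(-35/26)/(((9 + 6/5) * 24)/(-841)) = -147175/31824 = -4.62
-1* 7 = -7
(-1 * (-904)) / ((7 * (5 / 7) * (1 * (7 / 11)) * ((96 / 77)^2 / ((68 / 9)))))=17897957 / 12960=1381.02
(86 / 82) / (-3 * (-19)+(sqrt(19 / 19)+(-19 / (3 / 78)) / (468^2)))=362232 / 20031493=0.02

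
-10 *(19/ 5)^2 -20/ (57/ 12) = -14118/ 95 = -148.61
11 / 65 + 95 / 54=6769 / 3510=1.93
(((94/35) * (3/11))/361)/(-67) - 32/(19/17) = -266617402/9311995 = -28.63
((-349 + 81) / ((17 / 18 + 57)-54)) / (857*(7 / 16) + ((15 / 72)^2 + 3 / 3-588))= 2778624 / 8670733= 0.32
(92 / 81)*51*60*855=2971600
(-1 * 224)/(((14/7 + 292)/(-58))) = 928/21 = 44.19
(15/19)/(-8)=-15/152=-0.10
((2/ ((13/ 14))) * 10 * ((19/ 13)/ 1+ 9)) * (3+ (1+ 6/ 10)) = 175168/ 169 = 1036.50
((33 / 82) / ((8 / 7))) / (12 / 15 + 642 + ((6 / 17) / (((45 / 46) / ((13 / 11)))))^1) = 0.00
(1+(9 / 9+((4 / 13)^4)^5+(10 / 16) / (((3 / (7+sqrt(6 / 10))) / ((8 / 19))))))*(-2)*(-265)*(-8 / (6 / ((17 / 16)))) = -12756986909352200312636437405 / 6499697611009233408069942 - 4505*sqrt(15) / 342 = -2013.72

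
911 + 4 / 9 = 8203 / 9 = 911.44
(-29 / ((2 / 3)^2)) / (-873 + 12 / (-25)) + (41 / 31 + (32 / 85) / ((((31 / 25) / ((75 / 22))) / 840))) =5068292443 / 5820188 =870.81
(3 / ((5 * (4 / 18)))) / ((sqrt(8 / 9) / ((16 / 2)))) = 81 * sqrt(2) / 5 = 22.91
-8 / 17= -0.47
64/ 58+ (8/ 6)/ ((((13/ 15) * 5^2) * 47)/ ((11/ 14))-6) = 11755/ 10643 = 1.10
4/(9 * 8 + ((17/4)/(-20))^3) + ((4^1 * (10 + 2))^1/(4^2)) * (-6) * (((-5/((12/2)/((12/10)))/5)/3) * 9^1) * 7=13942974886/184295435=75.66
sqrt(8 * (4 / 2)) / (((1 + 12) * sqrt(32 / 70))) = sqrt(35) / 13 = 0.46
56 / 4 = 14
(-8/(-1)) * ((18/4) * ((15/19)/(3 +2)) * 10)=1080/19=56.84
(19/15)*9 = 57/5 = 11.40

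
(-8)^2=64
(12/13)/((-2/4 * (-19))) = 24/247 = 0.10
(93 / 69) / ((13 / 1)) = 31 / 299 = 0.10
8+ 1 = 9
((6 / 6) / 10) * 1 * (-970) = -97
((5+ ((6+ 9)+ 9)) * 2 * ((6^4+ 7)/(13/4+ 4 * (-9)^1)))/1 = -2307.60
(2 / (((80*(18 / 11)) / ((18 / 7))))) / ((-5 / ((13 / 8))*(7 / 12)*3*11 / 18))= -117 / 9800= -0.01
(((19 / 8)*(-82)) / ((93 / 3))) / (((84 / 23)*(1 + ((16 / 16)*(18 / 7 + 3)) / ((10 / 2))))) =-89585 / 110112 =-0.81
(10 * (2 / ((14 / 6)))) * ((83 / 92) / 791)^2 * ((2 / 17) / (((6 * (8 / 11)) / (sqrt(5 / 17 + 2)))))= 378895 * sqrt(663) / 21426661079264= 0.00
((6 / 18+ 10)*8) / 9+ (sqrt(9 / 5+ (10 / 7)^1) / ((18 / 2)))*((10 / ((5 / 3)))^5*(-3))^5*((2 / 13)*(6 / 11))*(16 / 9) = 248 / 27 - 16375845905239507992576*sqrt(3955) / 5005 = -205765663582180108319.25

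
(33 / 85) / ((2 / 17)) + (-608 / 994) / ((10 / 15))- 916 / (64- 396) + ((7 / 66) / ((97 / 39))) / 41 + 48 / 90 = 30728339542 / 5413822491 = 5.68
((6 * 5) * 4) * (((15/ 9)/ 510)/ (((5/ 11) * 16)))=11/ 204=0.05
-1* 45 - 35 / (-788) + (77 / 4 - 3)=-5655 / 197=-28.71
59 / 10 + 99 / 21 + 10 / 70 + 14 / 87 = 66491 / 6090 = 10.92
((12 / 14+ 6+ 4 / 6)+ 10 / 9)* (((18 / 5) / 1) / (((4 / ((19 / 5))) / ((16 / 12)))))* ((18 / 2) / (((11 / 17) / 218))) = 119392.88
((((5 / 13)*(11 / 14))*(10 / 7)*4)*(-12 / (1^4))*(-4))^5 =410364338503680000000000 / 104881082626957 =3912663067.78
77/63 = 11/9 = 1.22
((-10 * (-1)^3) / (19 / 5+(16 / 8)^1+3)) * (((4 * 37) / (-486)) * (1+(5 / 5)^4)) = -1850 / 2673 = -0.69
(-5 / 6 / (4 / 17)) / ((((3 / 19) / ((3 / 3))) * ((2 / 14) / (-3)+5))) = -11305 / 2496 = -4.53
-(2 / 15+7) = -107 / 15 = -7.13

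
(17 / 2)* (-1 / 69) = -17 / 138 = -0.12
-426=-426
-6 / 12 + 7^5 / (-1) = -33615 / 2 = -16807.50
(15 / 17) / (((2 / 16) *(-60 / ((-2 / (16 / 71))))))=71 / 68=1.04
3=3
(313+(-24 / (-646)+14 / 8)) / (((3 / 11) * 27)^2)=49211305 / 8476812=5.81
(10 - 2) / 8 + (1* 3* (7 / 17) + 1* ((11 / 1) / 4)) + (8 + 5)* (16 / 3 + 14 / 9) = 57859 / 612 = 94.54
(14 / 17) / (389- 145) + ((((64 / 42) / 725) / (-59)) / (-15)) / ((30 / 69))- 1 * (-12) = 1677192472607 / 139726676250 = 12.00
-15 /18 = -5 /6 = -0.83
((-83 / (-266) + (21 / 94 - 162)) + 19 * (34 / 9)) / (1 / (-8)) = 40365512 / 56259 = 717.49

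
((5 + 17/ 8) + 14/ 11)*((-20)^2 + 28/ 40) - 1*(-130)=3075573/ 880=3494.97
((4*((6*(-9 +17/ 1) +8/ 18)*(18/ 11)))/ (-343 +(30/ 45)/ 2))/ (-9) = 872/ 8481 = 0.10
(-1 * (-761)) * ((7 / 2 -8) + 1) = -5327 / 2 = -2663.50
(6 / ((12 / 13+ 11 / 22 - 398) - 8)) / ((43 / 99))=-15444 / 452317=-0.03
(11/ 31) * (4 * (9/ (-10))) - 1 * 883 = -137063/ 155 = -884.28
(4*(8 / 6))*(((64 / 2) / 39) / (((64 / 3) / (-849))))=-2264 / 13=-174.15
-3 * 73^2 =-15987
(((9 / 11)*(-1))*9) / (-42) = 27 / 154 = 0.18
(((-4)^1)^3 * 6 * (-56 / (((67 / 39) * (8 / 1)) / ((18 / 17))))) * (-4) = -7547904 / 1139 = -6626.78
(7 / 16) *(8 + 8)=7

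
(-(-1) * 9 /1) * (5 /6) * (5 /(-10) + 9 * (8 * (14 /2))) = 15105 /4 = 3776.25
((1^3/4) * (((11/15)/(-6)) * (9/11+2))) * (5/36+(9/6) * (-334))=558961/12960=43.13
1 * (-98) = -98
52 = 52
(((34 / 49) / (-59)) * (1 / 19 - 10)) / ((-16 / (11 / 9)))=-561 / 62776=-0.01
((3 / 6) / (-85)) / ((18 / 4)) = -1 / 765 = -0.00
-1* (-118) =118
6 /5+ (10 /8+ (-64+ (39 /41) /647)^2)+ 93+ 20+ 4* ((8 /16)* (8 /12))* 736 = 219236059983563 /42220903740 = 5192.60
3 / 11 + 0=3 / 11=0.27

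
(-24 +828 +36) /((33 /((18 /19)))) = 5040 /209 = 24.11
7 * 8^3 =3584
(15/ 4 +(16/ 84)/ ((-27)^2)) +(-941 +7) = -56964773/ 61236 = -930.25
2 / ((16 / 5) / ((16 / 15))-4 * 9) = -2 / 33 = -0.06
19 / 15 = 1.27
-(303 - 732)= 429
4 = 4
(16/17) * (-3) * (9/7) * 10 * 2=-72.61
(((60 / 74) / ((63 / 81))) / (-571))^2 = 72900 / 21871156321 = 0.00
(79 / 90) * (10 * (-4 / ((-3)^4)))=-316 / 729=-0.43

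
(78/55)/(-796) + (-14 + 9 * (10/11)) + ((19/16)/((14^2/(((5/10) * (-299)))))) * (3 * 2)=-386297267/34323520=-11.25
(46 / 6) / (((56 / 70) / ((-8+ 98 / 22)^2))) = 58305 / 484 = 120.46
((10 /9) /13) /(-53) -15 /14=-93155 /86814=-1.07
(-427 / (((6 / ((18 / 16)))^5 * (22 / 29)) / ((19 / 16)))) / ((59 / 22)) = -57172311 / 989855744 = -0.06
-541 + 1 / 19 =-10278 / 19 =-540.95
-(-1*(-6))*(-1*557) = 3342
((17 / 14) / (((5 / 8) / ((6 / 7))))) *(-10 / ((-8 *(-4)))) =-51 / 98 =-0.52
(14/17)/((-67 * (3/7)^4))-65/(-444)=-2975927/13654332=-0.22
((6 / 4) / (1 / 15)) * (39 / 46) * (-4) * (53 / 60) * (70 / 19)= -217035 / 874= -248.32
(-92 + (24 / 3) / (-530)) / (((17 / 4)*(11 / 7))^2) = -19117056 / 9266785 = -2.06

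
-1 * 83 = -83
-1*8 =-8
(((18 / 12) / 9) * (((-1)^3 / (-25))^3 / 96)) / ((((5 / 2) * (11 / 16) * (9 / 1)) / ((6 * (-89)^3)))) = -704969 / 23203125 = -0.03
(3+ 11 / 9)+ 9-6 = 65 / 9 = 7.22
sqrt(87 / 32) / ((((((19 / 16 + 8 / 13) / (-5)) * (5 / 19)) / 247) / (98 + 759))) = -104569426 * sqrt(174) / 375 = -3678307.91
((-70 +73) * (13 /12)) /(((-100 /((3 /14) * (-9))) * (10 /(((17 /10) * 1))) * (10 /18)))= 53703 /2800000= 0.02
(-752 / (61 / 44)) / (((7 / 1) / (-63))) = 4881.84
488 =488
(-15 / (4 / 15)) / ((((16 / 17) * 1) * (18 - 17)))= -3825 / 64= -59.77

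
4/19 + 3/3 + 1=42/19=2.21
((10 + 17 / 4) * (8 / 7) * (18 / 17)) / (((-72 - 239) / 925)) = -1898100 / 37009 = -51.29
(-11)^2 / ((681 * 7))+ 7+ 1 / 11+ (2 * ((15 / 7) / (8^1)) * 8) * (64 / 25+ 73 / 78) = 75321352 / 3408405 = 22.10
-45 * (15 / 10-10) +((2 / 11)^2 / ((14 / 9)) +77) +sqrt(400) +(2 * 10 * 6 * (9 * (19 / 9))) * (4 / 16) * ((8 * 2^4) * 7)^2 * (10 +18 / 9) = 9302197691669 / 1694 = 5491261919.52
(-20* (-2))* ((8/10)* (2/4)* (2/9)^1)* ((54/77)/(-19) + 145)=6786592/13167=515.42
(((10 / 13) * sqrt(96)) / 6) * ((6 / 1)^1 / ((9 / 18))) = 80 * sqrt(6) / 13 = 15.07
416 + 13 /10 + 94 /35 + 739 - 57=77139 /70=1101.99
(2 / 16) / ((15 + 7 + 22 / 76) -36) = -19 / 2084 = -0.01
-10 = -10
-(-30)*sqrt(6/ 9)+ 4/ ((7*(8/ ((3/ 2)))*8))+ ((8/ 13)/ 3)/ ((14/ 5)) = 24.58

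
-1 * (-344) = 344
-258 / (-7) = 258 / 7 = 36.86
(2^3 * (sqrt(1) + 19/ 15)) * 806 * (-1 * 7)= -1534624/ 15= -102308.27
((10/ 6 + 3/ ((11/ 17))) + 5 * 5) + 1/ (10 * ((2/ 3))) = 20759/ 660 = 31.45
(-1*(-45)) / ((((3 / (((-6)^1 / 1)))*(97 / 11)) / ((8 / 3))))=-2640 / 97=-27.22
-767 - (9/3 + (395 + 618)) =-1783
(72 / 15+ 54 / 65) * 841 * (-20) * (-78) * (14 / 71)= 103422816 / 71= 1456659.38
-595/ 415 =-1.43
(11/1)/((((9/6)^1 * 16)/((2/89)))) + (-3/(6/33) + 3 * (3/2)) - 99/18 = -18679/1068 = -17.49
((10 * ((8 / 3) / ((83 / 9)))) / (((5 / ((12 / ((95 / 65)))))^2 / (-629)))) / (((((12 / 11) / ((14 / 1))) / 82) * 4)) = -193301140032 / 149815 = -1290265.59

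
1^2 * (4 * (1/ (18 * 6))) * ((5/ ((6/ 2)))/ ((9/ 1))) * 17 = 85/ 729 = 0.12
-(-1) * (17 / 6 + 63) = 395 / 6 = 65.83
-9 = -9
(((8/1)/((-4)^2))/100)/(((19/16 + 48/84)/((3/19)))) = 42/93575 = 0.00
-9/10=-0.90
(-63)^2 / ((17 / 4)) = 15876 / 17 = 933.88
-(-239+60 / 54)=2141 / 9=237.89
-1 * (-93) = 93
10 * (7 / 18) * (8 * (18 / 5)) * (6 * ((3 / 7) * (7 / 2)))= 1008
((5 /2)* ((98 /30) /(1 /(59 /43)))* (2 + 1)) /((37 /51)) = 147441 /3182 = 46.34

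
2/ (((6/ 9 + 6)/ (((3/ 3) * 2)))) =3/ 5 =0.60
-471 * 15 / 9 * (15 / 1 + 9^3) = -584040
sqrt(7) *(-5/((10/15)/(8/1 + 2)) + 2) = -73 *sqrt(7) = -193.14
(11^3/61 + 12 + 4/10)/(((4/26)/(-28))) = -1899534/305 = -6227.98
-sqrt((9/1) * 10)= -3 * sqrt(10)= -9.49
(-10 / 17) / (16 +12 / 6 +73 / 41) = -410 / 13787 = -0.03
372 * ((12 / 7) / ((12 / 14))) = 744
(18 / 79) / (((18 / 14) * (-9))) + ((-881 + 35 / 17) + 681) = -2392753 / 12087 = -197.96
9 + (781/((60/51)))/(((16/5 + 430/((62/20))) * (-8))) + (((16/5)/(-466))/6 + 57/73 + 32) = 2465961257377/59860794240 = 41.19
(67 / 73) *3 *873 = 175473 / 73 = 2403.74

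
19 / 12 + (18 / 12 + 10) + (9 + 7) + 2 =373 / 12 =31.08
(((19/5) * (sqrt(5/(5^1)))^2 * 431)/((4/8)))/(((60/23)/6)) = 188347/25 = 7533.88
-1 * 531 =-531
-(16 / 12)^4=-256 / 81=-3.16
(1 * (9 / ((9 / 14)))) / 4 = 7 / 2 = 3.50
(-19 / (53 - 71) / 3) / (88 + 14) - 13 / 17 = -4193 / 5508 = -0.76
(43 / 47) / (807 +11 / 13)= 559 / 493594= 0.00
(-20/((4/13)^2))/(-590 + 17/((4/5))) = 13/35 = 0.37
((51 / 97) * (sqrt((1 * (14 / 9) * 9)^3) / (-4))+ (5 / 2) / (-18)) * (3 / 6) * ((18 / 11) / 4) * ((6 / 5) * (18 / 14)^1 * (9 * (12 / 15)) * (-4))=486 / 385+ 446148 * sqrt(14) / 26675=63.84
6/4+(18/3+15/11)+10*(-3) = -465/22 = -21.14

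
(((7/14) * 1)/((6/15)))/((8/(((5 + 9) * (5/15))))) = 35/48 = 0.73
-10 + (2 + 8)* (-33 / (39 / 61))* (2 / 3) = -13810 / 39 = -354.10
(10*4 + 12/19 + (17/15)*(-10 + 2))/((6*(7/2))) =8996/5985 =1.50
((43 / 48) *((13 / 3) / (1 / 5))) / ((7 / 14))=2795 / 72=38.82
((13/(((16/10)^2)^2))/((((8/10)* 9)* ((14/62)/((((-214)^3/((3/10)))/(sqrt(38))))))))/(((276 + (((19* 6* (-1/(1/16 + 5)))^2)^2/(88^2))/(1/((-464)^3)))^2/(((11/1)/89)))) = -519811844831314363360085625* sqrt(38)/44117214970770299812827986237428714602496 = -0.00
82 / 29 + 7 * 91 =639.83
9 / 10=0.90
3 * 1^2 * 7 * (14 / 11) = 294 / 11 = 26.73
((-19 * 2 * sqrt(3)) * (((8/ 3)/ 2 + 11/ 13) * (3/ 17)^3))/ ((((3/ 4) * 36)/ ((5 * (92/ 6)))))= -43700 * sqrt(3)/ 33813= -2.24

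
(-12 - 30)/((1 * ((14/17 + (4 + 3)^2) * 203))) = -102/24563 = -0.00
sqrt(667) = 25.83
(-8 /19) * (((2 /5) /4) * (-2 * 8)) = 64 /95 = 0.67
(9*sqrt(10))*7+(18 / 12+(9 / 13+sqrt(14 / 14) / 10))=201.52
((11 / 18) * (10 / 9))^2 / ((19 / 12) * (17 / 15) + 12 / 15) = 60500 / 340443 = 0.18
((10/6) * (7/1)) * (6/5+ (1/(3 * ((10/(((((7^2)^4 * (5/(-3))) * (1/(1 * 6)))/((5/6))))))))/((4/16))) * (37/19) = -2986152932/513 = -5820960.88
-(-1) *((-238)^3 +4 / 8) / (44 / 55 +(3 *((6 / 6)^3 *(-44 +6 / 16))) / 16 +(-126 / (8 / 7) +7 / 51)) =114741.62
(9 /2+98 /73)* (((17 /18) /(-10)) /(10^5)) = -14501 /2628000000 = -0.00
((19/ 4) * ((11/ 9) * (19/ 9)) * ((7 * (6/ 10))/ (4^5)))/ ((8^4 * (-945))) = -3971/ 305764761600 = -0.00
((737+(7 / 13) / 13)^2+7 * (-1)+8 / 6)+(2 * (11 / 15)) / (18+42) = 543224.41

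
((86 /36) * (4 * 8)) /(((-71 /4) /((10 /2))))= -13760 /639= -21.53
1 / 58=0.02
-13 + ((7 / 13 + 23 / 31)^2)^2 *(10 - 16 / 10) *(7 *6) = 123339457880239 / 131883416405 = 935.22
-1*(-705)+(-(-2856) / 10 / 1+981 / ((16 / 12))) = 34527 / 20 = 1726.35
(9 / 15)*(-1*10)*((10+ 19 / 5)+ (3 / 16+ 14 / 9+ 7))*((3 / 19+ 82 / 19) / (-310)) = 1.95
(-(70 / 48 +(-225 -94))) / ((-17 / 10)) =-38105 / 204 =-186.79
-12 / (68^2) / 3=-1 / 1156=-0.00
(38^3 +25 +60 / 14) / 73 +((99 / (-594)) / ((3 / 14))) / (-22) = 752.11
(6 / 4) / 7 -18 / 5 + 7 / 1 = 253 / 70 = 3.61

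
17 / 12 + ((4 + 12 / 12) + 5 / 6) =29 / 4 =7.25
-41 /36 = -1.14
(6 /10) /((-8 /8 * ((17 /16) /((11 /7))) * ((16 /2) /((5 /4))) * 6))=-11 /476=-0.02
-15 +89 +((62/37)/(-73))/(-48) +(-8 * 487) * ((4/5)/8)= -102292117/324120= -315.60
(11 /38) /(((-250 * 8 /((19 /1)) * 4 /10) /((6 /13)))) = -33 /10400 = -0.00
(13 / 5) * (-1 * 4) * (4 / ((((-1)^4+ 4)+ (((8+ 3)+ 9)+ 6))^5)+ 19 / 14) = -2828560410 / 200404057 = -14.11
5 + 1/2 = 11/2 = 5.50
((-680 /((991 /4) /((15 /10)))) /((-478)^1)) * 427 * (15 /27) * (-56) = -81300800 /710547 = -114.42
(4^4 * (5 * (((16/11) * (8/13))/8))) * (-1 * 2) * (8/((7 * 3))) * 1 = -327680/3003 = -109.12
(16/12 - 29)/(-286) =83/858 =0.10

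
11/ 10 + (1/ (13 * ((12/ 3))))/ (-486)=138991/ 126360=1.10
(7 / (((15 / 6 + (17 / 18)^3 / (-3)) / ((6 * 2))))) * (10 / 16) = 918540 / 38827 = 23.66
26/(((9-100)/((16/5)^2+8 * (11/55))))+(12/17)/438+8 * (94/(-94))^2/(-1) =-2471722/217175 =-11.38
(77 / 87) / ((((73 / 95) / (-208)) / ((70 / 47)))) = -106506400 / 298497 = -356.81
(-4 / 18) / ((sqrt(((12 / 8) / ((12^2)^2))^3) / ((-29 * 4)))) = 17104896 * sqrt(6) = 41898267.30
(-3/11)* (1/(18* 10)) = -1/660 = -0.00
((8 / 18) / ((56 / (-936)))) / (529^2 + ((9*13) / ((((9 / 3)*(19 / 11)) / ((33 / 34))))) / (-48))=-0.00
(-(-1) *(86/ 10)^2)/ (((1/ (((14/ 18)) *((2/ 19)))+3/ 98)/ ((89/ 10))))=8063489/ 150000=53.76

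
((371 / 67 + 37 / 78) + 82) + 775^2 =3139326199 / 5226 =600713.01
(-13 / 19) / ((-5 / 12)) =156 / 95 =1.64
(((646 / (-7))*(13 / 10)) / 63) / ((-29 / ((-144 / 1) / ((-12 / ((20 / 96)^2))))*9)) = 0.00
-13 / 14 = -0.93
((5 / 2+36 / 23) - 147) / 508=-6575 / 23368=-0.28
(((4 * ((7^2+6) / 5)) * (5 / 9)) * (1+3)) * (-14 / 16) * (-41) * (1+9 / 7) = 72160 / 9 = 8017.78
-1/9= -0.11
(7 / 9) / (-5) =-0.16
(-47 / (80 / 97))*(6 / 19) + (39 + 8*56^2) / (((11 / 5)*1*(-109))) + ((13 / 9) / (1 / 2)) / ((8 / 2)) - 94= -1771917887 / 8201160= -216.06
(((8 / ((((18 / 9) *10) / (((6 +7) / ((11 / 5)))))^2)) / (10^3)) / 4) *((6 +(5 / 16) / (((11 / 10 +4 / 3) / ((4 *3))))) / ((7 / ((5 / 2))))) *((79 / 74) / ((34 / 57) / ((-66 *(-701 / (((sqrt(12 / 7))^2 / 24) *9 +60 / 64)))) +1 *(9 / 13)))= 7635497526891 / 10530915513844000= 0.00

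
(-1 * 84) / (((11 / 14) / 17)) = -19992 / 11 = -1817.45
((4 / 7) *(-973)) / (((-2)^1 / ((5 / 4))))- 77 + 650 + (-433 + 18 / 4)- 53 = 439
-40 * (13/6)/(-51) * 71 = 18460/153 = 120.65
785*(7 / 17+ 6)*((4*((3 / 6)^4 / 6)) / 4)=85565 / 1632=52.43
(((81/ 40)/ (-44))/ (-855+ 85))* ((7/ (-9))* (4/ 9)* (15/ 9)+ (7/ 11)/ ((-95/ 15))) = -4909/ 121387200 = -0.00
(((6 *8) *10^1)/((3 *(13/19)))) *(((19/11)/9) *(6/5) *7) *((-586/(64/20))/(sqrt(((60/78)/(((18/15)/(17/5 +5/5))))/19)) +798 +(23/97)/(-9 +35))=121660.64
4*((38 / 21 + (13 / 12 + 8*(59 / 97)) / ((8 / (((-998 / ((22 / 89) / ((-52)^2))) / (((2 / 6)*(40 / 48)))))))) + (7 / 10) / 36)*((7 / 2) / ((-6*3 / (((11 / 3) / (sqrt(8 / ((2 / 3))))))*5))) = 78586654087597*sqrt(3) / 28285200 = 4812272.06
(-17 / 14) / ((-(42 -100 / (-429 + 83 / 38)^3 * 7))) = 1480215892547 / 51198066551908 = 0.03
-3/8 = -0.38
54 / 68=27 / 34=0.79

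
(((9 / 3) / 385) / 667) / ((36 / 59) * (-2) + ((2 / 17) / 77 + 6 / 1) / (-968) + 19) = 121363 / 184639076735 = 0.00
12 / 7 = 1.71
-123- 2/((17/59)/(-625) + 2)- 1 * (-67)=-57.00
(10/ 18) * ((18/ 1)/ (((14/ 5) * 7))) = 25/ 49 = 0.51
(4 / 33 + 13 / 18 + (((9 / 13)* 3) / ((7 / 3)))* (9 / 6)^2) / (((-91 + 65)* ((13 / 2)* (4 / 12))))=-102565 / 2030028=-0.05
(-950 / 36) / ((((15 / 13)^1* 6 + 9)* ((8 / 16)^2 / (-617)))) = 4090.15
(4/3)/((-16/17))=-17/12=-1.42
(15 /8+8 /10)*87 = 9309 /40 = 232.72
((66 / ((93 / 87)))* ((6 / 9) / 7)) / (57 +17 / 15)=4785 / 47306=0.10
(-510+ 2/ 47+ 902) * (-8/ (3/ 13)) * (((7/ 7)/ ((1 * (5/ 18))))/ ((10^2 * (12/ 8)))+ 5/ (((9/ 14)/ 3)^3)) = -1095538860208/ 158625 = -6906470.36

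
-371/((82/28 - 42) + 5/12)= 31164/3247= 9.60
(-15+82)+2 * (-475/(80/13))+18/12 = -687/8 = -85.88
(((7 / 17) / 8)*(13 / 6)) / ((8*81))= 91 / 528768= 0.00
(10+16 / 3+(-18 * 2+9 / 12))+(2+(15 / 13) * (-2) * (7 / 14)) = -2975 / 156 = -19.07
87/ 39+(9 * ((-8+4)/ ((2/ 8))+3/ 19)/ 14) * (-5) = 26257/ 494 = 53.15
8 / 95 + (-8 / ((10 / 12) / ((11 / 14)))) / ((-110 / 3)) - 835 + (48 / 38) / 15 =-2775131 / 3325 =-834.63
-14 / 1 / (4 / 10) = -35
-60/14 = -30/7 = -4.29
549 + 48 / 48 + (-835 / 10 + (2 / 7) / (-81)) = 529007 / 1134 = 466.50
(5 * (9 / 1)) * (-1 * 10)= -450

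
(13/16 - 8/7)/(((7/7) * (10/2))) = -37/560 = -0.07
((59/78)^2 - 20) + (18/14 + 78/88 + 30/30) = -3807653/234234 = -16.26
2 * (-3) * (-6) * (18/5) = 648/5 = 129.60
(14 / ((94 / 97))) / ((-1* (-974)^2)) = -0.00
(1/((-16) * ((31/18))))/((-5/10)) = 0.07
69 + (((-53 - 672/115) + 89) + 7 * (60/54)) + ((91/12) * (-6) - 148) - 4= -187471/2070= -90.57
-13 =-13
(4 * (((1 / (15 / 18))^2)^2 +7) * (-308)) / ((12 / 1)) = -1746668 / 1875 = -931.56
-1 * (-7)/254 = 0.03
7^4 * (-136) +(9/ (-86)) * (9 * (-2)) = -14040967/ 43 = -326534.12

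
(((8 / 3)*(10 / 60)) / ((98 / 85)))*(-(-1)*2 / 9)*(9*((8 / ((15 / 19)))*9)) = 10336 / 147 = 70.31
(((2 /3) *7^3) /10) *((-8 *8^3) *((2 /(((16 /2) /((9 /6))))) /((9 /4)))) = -702464 /45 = -15610.31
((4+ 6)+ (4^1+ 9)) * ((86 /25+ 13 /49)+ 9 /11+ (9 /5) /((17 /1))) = 24390879 /229075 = 106.48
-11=-11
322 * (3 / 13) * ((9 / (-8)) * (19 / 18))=-9177 / 104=-88.24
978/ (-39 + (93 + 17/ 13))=12714/ 719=17.68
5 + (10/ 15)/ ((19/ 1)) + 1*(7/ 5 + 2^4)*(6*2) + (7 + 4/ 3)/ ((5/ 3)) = 218.84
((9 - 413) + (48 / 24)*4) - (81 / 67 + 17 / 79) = -2103566 / 5293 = -397.42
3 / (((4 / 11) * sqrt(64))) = 33 / 32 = 1.03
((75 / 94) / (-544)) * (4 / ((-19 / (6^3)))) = 2025 / 30362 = 0.07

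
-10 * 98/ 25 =-196/ 5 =-39.20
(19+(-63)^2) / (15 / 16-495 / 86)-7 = -2766949 / 3315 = -834.68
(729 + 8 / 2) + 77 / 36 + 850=57065 / 36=1585.14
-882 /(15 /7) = -2058 /5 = -411.60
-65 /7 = -9.29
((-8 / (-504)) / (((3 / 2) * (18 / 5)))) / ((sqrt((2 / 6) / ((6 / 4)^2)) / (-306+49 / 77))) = -16795 * sqrt(3) / 12474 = -2.33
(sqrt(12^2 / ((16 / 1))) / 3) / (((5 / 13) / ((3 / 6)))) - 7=-57 / 10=-5.70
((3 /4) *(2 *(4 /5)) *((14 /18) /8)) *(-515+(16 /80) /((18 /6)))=-13517 /225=-60.08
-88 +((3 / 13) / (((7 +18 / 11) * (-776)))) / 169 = -14252729953 / 161962840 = -88.00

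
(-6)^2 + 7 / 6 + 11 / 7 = 1627 / 42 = 38.74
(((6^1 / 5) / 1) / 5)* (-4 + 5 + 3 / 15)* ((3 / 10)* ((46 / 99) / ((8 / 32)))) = 1104 / 6875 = 0.16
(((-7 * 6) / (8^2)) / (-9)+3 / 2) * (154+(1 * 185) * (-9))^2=344751271 / 96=3591159.07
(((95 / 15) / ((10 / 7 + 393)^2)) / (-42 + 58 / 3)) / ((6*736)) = -0.00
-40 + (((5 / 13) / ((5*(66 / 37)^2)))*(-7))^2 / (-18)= -2308937710369 / 57721146912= -40.00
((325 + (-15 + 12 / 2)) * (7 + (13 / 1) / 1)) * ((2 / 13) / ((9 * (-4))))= -27.01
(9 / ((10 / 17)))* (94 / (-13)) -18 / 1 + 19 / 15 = -24836 / 195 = -127.36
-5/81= -0.06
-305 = -305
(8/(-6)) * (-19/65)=76/195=0.39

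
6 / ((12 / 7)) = 7 / 2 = 3.50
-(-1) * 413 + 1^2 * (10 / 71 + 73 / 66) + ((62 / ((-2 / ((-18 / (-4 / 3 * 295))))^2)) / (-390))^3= 719554469912897200829800192109 / 1737018333879488088000000000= 414.25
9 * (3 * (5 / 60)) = 2.25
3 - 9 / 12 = 9 / 4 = 2.25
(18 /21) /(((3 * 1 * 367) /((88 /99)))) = 16 /23121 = 0.00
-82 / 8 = -41 / 4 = -10.25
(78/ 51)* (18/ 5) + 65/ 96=50453/ 8160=6.18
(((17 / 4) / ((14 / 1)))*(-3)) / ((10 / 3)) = -153 / 560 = -0.27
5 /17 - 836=-14207 /17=-835.71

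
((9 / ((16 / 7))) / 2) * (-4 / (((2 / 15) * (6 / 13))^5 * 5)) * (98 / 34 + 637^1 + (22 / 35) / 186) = -4930039175085375 / 4317184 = -1141957158.90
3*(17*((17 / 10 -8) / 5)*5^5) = -401625 / 2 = -200812.50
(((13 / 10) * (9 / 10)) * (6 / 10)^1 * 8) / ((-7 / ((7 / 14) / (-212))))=351 / 185500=0.00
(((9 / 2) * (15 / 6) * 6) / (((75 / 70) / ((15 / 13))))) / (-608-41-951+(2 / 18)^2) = -76545 / 1684787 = -0.05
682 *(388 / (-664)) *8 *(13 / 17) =-3440008 / 1411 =-2437.99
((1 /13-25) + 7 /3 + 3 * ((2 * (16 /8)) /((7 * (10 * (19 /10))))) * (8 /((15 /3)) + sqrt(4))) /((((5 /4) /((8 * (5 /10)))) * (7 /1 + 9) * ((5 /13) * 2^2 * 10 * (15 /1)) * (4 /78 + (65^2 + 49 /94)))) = -352816451 /77261108137500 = -0.00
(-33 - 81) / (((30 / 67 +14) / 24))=-22914 / 121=-189.37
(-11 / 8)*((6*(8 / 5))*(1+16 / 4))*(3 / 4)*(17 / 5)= -1683 / 10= -168.30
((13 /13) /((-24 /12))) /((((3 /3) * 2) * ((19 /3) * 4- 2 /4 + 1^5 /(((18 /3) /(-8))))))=-1 /94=-0.01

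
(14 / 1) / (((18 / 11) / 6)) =154 / 3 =51.33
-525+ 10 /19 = -9965 /19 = -524.47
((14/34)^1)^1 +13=228/17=13.41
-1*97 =-97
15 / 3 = 5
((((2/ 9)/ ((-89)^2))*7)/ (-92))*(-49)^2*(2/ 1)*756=-1411788/ 182183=-7.75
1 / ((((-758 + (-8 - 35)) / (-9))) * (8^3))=1 / 45568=0.00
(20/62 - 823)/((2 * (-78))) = 8501/1612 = 5.27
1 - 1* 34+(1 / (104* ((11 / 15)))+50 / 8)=-30587 / 1144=-26.74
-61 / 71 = -0.86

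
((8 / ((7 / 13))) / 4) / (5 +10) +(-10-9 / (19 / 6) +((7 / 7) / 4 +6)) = -50629 / 7980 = -6.34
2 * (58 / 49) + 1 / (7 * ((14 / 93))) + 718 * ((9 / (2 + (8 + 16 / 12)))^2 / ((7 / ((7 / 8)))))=13575239 / 226576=59.91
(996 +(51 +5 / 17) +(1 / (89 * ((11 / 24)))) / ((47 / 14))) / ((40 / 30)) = 614415873 / 782221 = 785.48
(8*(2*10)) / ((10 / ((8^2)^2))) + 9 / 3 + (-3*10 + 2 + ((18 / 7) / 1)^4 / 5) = 786564531 / 12005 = 65519.74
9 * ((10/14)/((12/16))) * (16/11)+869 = 67873/77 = 881.47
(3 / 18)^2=1 / 36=0.03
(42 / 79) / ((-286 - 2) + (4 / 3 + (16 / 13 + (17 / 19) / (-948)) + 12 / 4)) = -124488 / 66134281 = -0.00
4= 4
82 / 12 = 6.83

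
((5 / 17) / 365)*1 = 0.00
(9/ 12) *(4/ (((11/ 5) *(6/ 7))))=35/ 22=1.59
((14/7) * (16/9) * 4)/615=128/5535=0.02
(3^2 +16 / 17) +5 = 254 / 17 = 14.94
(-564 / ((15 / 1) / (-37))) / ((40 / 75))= 5217 / 2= 2608.50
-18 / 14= -9 / 7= -1.29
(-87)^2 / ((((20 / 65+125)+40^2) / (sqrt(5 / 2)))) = 6.94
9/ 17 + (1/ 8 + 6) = 905/ 136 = 6.65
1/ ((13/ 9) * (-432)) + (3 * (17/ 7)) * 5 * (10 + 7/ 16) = 207601/ 546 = 380.22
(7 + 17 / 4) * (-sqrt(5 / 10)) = -45 * sqrt(2) / 8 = -7.95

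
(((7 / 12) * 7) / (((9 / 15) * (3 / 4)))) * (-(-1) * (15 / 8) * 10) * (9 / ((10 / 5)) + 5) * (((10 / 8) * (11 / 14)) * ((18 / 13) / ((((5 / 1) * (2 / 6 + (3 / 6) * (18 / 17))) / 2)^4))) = 899771733 / 8859136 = 101.56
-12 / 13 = -0.92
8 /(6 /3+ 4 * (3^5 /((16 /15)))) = 32 /3653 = 0.01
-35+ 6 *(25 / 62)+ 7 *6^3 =45862 / 31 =1479.42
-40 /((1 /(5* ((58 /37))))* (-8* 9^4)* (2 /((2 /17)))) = 1450 /4126869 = 0.00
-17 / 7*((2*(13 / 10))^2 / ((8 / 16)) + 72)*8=-290768 / 175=-1661.53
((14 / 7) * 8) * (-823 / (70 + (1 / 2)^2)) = -187.44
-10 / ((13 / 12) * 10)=-12 / 13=-0.92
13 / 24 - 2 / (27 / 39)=-169 / 72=-2.35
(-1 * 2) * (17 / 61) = -34 / 61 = -0.56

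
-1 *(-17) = 17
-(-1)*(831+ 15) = 846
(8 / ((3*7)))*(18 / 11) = 48 / 77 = 0.62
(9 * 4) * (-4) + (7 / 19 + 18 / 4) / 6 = -32647 / 228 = -143.19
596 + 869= 1465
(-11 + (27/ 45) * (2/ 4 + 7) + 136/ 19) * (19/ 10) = 5/ 4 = 1.25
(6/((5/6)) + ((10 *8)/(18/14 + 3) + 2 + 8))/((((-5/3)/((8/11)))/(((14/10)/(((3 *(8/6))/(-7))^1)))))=52724/1375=38.34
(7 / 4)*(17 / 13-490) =-44471 / 52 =-855.21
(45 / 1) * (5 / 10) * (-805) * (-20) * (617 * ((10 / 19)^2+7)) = 587156172750 / 361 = 1626471392.66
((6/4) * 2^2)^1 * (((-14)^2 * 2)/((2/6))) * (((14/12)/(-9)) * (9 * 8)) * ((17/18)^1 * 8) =-1492736/3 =-497578.67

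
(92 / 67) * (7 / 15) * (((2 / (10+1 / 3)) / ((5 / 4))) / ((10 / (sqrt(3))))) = 0.02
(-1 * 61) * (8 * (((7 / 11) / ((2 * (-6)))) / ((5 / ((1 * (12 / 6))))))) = 1708 / 165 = 10.35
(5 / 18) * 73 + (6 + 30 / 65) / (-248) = 73453 / 3627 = 20.25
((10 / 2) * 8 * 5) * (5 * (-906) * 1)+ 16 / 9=-905998.22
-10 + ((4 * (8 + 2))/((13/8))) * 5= 1470/13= 113.08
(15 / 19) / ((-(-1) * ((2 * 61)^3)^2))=0.00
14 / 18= 7 / 9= 0.78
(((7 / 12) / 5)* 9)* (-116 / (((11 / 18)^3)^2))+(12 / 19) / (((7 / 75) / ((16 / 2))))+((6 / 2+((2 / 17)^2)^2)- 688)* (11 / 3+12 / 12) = -539300584823828818 / 98395093276865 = -5480.97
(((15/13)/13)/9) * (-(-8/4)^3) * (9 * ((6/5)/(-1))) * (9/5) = -1296/845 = -1.53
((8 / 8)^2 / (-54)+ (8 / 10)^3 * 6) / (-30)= -0.10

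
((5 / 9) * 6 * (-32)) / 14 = -160 / 21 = -7.62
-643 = -643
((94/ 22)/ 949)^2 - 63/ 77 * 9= -802433282/ 108972721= -7.36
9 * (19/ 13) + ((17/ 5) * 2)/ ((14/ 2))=6427/ 455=14.13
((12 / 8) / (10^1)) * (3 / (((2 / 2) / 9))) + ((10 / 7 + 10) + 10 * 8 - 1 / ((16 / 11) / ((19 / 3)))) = 153089 / 1680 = 91.12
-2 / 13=-0.15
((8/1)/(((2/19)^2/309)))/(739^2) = 223098/546121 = 0.41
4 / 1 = 4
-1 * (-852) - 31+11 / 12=9863 / 12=821.92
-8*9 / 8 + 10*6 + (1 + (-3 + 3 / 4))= 199 / 4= 49.75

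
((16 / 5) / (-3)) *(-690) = 736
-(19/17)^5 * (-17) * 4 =9904396/83521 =118.59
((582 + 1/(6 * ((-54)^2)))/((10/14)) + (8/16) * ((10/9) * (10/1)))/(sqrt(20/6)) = 71764711 * sqrt(30)/874800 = 449.33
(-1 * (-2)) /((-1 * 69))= -2 /69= -0.03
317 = 317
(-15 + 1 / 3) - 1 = -15.67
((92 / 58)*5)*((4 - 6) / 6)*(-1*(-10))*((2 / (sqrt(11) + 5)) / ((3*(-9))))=11500 / 16443 - 2300*sqrt(11) / 16443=0.24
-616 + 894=278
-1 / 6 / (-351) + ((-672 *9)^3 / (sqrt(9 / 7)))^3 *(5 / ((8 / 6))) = 1 / 2106 - 10526199238355991722303478332129280 *sqrt(7) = -27849705435407460008532650000000000.00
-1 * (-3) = 3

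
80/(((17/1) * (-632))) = -10/1343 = -0.01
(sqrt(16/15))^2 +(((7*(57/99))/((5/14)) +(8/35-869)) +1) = -197602/231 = -855.42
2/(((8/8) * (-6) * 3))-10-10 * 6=-631/9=-70.11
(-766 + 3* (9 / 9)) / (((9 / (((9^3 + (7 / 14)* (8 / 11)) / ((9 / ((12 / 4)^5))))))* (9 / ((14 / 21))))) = -12243098 / 99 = -123667.66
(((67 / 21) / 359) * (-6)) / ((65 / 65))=-134 / 2513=-0.05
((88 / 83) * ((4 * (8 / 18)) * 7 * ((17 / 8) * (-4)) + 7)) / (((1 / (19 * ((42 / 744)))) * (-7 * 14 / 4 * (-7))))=-0.65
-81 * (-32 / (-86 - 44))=-1296 / 65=-19.94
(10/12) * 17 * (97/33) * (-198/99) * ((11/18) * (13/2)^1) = -107185/324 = -330.82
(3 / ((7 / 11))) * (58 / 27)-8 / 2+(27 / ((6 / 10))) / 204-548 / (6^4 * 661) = 80877427 / 12742758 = 6.35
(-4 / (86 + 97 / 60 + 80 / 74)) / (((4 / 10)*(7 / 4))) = -88800 / 1378363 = -0.06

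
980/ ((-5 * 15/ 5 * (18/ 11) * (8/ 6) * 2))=-539/ 36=-14.97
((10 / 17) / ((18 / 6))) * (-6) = -20 / 17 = -1.18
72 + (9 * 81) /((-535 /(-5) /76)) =63108 /107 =589.79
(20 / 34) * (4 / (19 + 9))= 10 / 119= 0.08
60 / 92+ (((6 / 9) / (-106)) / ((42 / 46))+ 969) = 74465849 / 76797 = 969.65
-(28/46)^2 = -196/529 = -0.37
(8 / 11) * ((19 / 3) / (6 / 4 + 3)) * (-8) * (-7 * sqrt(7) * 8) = 136192 * sqrt(7) / 297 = 1213.23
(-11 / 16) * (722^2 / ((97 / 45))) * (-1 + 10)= -580580055 / 388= -1496340.35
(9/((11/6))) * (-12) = -648/11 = -58.91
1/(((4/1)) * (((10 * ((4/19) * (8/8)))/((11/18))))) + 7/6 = 3569/2880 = 1.24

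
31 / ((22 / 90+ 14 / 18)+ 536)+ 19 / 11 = 474499 / 265826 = 1.78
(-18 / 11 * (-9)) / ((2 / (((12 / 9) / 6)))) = 18 / 11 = 1.64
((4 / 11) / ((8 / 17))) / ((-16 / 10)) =-85 / 176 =-0.48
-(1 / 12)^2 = -1 / 144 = -0.01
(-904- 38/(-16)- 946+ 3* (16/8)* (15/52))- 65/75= -2880947/1560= -1846.76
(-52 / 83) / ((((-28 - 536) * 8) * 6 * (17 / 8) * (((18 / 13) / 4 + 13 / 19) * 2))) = 3211 / 607596354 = 0.00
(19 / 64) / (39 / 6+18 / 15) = 95 / 2464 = 0.04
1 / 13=0.08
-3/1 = -3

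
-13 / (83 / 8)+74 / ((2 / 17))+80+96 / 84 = 411865 / 581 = 708.89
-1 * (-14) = 14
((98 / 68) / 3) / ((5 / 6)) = 49 / 85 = 0.58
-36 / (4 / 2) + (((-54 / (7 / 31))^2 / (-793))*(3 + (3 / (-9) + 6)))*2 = -3790170 / 2989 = -1268.04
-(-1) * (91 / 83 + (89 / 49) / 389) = 1741938 / 1582063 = 1.10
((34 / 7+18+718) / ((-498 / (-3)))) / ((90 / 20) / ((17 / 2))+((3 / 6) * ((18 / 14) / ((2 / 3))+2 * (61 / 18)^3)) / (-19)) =-4884527448 / 1718021731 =-2.84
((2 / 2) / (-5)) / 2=-1 / 10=-0.10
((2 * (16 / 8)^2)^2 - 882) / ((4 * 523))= -409 / 1046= -0.39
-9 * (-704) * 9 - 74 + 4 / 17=968154 / 17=56950.24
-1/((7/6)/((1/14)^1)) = -3/49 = -0.06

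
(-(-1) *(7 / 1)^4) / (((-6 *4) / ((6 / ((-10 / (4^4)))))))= 76832 / 5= 15366.40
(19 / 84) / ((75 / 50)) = 19 / 126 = 0.15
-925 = -925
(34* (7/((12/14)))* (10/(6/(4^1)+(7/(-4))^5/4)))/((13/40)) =-1364787200/415857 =-3281.87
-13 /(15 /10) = -26 /3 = -8.67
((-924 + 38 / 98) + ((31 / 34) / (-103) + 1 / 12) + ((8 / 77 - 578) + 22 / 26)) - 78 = -232417180277 / 147231084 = -1578.59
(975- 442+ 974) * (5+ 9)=21098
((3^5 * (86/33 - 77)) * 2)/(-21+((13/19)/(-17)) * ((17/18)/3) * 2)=102012615/59323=1719.61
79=79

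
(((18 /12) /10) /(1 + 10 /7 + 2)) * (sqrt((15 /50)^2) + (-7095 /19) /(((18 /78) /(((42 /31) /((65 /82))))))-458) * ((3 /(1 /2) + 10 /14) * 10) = -2677022193 /365180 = -7330.69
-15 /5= -3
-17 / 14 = -1.21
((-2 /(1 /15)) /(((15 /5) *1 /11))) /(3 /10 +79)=-1100 /793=-1.39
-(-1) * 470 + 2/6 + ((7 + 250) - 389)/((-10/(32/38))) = 137213/285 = 481.45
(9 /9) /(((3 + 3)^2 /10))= 5 /18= 0.28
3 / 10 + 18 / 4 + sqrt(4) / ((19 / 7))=526 / 95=5.54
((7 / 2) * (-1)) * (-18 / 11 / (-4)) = -63 / 44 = -1.43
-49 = -49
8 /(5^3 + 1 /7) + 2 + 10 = 2642 /219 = 12.06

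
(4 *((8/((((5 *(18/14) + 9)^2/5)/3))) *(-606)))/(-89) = 98980/7209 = 13.73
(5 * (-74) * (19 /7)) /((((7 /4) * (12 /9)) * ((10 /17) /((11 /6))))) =-1341.44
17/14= 1.21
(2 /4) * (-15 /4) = -15 /8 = -1.88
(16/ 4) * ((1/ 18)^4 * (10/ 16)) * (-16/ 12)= -5/ 157464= -0.00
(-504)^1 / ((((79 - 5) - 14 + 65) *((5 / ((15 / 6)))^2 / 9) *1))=-1134 / 125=-9.07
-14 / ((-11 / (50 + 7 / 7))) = 64.91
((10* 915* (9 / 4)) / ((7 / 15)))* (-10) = -3088125 / 7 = -441160.71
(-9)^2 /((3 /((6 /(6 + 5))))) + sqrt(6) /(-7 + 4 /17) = 162 /11 - 17 * sqrt(6) /115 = 14.37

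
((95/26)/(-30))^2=361/24336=0.01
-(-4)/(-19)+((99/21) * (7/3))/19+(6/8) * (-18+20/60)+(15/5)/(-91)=-12.91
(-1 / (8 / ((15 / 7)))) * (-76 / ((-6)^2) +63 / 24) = -185 / 1344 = -0.14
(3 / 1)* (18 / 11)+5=109 / 11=9.91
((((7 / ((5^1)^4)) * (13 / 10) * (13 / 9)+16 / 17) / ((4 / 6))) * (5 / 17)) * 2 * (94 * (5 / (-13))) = -43245217 / 1408875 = -30.69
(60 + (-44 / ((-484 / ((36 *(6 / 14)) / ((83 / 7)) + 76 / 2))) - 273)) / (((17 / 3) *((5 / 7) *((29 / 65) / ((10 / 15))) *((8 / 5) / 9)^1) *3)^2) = -356261662575 / 3550459792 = -100.34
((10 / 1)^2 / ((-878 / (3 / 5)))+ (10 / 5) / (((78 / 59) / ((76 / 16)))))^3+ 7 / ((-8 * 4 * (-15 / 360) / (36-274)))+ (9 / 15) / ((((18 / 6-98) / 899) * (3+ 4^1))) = -950213290240664388013 / 1067969882432980800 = -889.74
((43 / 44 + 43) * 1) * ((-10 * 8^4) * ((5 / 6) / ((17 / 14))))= -231168000 / 187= -1236192.51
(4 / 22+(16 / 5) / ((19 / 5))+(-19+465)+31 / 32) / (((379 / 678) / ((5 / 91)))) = 44.03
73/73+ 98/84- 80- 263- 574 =-5489/6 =-914.83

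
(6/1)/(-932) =-3/466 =-0.01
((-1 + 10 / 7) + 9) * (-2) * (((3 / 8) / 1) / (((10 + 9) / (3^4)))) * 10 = -40095 / 133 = -301.47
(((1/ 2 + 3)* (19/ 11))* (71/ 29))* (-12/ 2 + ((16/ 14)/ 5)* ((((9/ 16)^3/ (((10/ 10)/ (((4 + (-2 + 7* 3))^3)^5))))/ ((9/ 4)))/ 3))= 9711655181319522302482641/ 408320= 23784421976193971156.16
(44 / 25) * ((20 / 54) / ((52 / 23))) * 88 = 44528 / 1755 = 25.37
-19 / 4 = -4.75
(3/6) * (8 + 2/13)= 53/13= 4.08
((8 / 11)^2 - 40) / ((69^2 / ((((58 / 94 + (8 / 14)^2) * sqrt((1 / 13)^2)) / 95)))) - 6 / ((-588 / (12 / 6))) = 11142747799 / 546164153535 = 0.02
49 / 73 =0.67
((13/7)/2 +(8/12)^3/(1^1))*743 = 344009/378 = 910.08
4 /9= 0.44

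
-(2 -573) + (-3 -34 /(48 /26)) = 6595 /12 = 549.58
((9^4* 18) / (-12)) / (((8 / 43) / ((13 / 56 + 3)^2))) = -27727894809 / 50176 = -552612.70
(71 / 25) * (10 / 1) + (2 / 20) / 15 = 4261 / 150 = 28.41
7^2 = 49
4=4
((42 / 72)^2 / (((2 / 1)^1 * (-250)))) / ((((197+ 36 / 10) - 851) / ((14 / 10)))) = 343 / 234144000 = 0.00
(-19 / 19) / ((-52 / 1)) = 1 / 52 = 0.02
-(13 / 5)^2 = -6.76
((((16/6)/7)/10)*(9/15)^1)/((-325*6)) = -2/170625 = -0.00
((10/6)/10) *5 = 5/6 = 0.83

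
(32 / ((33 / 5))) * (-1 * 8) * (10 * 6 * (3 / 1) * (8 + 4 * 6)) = -2457600 / 11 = -223418.18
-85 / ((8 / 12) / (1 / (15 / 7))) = -119 / 2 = -59.50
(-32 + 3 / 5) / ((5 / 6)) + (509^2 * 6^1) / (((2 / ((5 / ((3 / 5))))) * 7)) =161919031 / 175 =925251.61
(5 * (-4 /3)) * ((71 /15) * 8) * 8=-18176 /9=-2019.56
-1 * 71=-71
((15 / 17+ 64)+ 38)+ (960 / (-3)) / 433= 751877 / 7361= 102.14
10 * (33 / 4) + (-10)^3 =-1835 / 2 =-917.50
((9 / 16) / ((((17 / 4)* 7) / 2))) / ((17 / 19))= 171 / 4046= 0.04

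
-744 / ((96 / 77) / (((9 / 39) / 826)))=-1023 / 6136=-0.17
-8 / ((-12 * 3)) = 2 / 9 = 0.22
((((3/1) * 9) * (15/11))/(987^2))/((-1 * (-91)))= 45/108349241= 0.00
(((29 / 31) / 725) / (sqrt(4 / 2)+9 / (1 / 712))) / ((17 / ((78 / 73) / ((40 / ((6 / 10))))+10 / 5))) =0.00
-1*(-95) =95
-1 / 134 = -0.01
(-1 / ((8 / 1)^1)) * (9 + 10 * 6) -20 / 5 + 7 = -45 / 8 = -5.62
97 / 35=2.77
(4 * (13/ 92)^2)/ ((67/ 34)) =2873/ 70886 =0.04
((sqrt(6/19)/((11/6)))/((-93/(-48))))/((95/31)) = 96 *sqrt(114)/19855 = 0.05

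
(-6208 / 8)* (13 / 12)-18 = -2576 / 3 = -858.67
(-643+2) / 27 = -23.74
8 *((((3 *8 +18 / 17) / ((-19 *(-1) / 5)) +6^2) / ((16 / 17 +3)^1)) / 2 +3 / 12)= 57578 / 1273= 45.23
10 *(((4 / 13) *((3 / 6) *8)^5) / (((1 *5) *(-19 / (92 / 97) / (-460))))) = 346685440 / 23959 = 14469.95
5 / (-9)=-5 / 9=-0.56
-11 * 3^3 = -297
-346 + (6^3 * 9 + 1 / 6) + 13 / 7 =67201 / 42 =1600.02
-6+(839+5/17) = 14166/17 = 833.29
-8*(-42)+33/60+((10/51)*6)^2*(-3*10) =1705259/5780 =295.03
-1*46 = -46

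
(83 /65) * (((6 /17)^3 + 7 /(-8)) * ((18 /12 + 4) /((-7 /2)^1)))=29821319 /17883320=1.67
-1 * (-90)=90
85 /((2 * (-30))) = -17 /12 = -1.42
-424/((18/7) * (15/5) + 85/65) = -38584/821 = -47.00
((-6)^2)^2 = 1296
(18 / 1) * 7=126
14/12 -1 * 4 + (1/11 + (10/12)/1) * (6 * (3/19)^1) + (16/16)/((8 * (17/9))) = -1.89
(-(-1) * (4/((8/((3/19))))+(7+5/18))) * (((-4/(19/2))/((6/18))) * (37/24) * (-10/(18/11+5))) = 5120060/237177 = 21.59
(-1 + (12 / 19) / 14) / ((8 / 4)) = -127 / 266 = -0.48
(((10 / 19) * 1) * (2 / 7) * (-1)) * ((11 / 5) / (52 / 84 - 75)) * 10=0.04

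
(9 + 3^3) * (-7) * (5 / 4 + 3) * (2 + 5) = -7497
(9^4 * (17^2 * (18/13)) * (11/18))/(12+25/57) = 1188872883/9217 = 128986.97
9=9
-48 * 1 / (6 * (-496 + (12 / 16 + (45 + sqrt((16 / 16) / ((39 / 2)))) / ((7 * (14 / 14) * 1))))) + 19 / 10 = 896 * sqrt(78) / 7306024759 + 140010166741 / 73060247590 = 1.92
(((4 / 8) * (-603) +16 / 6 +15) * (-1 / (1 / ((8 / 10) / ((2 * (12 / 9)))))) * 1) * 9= 15327 / 20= 766.35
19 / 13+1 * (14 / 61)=1341 / 793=1.69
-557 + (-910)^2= 827543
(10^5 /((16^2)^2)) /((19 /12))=9375 /9728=0.96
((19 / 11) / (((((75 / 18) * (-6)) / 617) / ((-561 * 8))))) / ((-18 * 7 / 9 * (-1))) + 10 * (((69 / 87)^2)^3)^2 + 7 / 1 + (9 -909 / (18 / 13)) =1613050719195653184455669 / 123835174121914164350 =13025.79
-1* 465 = -465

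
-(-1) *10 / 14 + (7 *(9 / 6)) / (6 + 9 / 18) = 212 / 91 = 2.33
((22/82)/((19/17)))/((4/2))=187/1558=0.12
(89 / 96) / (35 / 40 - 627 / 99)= -89 / 524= -0.17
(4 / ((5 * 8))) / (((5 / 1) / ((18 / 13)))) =9 / 325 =0.03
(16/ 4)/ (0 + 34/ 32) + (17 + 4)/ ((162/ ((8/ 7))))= 1796/ 459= 3.91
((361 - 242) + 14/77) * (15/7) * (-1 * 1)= -255.39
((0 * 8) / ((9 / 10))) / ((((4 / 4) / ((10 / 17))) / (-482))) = 0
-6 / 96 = -1 / 16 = -0.06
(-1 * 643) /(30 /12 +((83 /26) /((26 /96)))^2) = -36729446 /8078933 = -4.55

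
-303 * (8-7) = -303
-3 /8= -0.38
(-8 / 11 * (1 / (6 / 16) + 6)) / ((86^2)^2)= -13 / 112820433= -0.00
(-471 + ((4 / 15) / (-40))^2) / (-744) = 10597499 / 16740000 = 0.63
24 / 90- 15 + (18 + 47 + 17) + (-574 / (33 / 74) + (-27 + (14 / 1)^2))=-173396 / 165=-1050.88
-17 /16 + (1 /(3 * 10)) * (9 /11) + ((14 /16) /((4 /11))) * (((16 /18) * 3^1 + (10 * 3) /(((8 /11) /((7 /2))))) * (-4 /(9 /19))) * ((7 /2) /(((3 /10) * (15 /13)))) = -25841335127 /855360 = -30211.06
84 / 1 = 84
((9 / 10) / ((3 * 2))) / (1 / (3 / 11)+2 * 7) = 9 / 1060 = 0.01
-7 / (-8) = 7 / 8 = 0.88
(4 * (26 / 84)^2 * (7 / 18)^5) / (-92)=-57967 / 1564562304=-0.00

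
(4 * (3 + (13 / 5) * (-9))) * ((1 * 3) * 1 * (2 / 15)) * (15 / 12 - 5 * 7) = 5508 / 5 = 1101.60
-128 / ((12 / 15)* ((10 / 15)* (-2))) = 120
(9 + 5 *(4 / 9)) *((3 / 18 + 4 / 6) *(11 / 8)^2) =61105 / 3456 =17.68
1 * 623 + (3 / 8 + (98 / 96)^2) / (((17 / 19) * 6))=623.26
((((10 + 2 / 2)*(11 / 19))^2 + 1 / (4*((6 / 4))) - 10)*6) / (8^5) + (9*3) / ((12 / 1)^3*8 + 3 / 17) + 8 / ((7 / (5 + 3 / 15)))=76372262119 / 12834734080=5.95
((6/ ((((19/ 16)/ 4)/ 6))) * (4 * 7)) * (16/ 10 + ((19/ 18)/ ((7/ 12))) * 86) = 50712576/ 95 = 533816.59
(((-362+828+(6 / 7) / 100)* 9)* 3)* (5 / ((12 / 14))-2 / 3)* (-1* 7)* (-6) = 136517211 / 50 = 2730344.22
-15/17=-0.88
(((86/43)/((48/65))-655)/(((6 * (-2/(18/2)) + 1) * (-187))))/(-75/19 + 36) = -297445/911064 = -0.33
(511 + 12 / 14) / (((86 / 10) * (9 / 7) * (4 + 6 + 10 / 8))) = 14332 / 3483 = 4.11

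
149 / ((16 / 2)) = 149 / 8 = 18.62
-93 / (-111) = 31 / 37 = 0.84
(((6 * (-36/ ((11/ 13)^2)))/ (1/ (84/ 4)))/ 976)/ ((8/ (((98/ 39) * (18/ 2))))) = -1083537/ 59048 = -18.35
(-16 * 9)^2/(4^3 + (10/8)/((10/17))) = 165888/529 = 313.59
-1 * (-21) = 21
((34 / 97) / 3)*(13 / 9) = 442 / 2619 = 0.17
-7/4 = -1.75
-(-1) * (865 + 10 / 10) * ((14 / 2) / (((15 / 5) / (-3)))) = -6062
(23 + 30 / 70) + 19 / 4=28.18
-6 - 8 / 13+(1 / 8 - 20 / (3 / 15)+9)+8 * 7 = -41.49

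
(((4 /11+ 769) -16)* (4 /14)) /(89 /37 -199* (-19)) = 306619 /5389461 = 0.06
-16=-16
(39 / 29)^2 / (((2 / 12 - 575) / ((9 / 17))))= -0.00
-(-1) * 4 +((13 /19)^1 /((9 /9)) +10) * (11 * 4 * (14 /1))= 125124 /19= 6585.47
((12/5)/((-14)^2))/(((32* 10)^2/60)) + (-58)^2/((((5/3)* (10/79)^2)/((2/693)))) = 75245092301/206976000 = 363.55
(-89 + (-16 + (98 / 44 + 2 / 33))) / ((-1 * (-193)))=-6779 / 12738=-0.53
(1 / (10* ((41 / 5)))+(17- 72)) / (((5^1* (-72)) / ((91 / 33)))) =15197 / 36080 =0.42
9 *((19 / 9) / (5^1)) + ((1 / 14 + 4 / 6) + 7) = 2423 / 210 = 11.54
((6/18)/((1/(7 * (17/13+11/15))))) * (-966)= -4600.47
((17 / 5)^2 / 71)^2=83521 / 3150625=0.03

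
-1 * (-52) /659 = 52 /659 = 0.08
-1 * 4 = -4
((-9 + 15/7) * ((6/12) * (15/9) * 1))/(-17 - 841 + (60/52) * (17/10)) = 1040/155799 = 0.01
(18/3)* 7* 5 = 210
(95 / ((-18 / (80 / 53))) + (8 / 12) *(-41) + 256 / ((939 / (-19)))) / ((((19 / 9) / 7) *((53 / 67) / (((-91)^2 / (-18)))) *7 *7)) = 239513663935 / 150346107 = 1593.08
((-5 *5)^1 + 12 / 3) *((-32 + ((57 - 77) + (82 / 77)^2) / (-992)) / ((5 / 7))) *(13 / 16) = 91697931 / 120032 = 763.95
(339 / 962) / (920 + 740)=339 / 1596920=0.00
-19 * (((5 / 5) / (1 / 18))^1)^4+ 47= -1994497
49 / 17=2.88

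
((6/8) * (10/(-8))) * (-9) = 135/16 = 8.44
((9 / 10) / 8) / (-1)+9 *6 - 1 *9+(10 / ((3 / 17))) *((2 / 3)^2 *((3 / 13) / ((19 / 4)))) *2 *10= 12334793 / 177840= 69.36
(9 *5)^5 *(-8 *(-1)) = 1476225000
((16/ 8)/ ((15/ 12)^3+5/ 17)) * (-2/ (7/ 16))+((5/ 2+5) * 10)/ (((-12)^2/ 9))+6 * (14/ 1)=23172073/ 273840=84.62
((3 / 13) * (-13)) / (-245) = 3 / 245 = 0.01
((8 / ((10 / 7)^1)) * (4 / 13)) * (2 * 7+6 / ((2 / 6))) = 3584 / 65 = 55.14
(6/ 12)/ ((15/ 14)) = 7/ 15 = 0.47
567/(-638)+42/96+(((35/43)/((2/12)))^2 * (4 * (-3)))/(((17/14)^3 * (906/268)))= -334212511631761/7001180722448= -47.74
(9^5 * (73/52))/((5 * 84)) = 1436859/7280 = 197.37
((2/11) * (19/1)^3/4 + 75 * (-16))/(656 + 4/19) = -371279/274296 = -1.35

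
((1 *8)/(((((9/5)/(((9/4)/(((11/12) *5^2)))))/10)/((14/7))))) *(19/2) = 82.91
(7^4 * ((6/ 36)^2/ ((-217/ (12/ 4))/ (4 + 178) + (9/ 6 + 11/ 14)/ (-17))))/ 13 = -285719/ 29622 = -9.65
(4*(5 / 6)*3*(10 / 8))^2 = 625 / 4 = 156.25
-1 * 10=-10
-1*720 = -720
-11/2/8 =-11/16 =-0.69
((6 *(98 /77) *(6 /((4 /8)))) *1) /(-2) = -504 /11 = -45.82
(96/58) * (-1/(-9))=16/87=0.18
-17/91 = -0.19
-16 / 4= -4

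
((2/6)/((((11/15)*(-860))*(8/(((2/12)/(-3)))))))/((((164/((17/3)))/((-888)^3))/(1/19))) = -1722202/368467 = -4.67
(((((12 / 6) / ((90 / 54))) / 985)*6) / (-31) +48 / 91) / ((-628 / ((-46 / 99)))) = 28079642 / 71981834925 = 0.00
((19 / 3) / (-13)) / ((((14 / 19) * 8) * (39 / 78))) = -361 / 2184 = -0.17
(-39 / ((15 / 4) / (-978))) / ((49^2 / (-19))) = -966264 / 12005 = -80.49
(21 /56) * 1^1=0.38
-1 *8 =-8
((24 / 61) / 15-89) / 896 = -27137 / 273280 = -0.10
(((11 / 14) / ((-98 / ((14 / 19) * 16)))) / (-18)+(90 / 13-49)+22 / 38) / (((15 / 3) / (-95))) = 4519678 / 5733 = 788.36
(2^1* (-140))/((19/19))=-280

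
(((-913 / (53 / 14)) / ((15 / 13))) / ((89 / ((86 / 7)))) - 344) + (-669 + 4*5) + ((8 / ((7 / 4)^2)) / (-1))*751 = -10344294607 / 3466995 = -2983.65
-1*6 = -6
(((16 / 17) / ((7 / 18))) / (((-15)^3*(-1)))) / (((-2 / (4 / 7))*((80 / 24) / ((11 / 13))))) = -352 / 6768125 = -0.00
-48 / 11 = -4.36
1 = 1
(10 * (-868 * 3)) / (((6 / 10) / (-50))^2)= -542500000 / 3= -180833333.33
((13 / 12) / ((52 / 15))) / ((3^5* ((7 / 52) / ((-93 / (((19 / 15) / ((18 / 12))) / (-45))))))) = 50375 / 1064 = 47.34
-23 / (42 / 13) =-299 / 42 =-7.12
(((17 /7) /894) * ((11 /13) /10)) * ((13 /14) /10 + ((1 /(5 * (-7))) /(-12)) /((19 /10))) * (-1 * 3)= -140437 /2164016400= -0.00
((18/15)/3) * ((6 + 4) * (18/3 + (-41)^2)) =6748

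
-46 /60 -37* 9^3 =-809213 /30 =-26973.77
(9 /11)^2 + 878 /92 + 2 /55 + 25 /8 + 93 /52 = 21942889 /1447160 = 15.16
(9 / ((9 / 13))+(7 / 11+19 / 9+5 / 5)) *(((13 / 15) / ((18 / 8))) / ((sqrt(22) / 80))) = 110.03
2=2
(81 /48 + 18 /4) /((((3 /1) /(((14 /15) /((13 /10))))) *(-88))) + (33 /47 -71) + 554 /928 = -69.72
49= 49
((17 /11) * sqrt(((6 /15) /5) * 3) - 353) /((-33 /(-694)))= -244982 /33 +11798 * sqrt(6) /1815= -7407.77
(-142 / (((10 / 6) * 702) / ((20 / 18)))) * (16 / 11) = -0.20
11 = 11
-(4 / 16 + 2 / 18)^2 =-169 / 1296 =-0.13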